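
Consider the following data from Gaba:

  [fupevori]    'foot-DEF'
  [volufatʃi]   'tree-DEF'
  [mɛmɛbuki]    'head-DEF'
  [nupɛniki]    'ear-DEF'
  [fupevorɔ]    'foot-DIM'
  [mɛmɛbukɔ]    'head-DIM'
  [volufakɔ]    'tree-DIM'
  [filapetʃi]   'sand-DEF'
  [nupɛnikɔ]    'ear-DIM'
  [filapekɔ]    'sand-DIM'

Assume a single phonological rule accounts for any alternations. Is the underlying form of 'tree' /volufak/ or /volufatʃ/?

/volufatʃ/

The root 'tree' surfaces as [volufatʃi] and [volufakɔ], with a stem-final [tʃ] ~ [k] alternation.
If /k/ were underlying and a rule turned it into [tʃ] before the DEF suffix, 'ear' would also alternate; but it has [k] in both [nupɛniki] and [nupɛnikɔ].
Therefore /tʃ/ is basic and [k] is derived by depalatalization (palato-alveolar /tʃ/ becomes [k] when no front vowel follows).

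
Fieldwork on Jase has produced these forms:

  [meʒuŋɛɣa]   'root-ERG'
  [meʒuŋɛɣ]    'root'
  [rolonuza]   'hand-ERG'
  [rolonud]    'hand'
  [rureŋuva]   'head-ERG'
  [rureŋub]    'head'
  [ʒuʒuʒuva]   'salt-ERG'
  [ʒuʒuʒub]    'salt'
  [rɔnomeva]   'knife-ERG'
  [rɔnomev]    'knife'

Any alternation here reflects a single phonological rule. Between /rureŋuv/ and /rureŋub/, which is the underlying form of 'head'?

The root 'head' surfaces as [rureŋuva] and [rureŋub], with a stem-final [v] ~ [b] alternation.
The stem 'knife' ([rɔnomeva], [rɔnomev]) shows [v] unchanged in both environments, so [v] cannot be basic with [b] derived in isolation.
The alternation reflects intervocalic spirantization: voiced stops become fricatives between vowels. /b/ is underlying.

/rureŋub/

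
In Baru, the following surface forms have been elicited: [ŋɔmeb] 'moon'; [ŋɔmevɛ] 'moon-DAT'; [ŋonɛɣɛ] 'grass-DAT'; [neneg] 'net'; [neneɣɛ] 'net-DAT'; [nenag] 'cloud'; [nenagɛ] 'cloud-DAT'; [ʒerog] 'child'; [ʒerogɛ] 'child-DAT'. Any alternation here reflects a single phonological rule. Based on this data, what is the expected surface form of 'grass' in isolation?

The stem for 'net' ends in [g] in [neneg] but [ɣ] in [neneɣɛ].
If /g/ were underlying and a rule turned it into [ɣ] before the DAT suffix, 'cloud' would also alternate; but it has [g] in both [nenag] and [nenagɛ].
Therefore /ɣ/ is basic and [g] is derived by word-final hardening (voiced fricatives become stops word-finally).
From [ŋonɛɣɛ] the stem 'grass' is /ŋonɛɣ/; word-finally this yields [ŋonɛg].

[ŋonɛg]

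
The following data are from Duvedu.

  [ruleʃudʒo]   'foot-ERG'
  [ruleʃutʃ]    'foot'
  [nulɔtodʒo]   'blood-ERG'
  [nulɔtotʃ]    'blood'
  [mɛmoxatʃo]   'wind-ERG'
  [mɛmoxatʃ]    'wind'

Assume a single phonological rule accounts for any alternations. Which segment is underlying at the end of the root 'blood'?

/dʒ/

The stem for 'blood' ends in [dʒ] in [nulɔtodʒo] but [tʃ] in [nulɔtotʃ].
Compare 'wind', with invariant [tʃ] in [mɛmoxatʃo] and [mɛmoxatʃ]: an analysis with underlying /tʃ/ and a rule producing [dʒ] before the ERG suffix would wrongly predict alternation here too.
Therefore /dʒ/ is basic and [tʃ] is derived by word-final obstruent devoicing (voiced obstruents become voiceless word-finally).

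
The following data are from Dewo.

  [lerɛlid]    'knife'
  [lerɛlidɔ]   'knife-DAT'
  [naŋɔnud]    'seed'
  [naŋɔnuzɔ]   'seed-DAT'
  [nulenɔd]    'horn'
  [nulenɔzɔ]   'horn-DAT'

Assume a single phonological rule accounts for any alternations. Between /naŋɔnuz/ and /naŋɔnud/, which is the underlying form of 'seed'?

/naŋɔnuz/

'seed' shows [d] ~ [z] at the end of the stem ([naŋɔnud] vs [naŋɔnuzɔ]).
But 'knife' keeps [d] in both environments ([lerɛlid], [lerɛlidɔ]), so there is no rule changing /d/ to [z] before the DAT suffix.
The alternation reflects word-final hardening: voiced fricatives become stops word-finally. /z/ is underlying.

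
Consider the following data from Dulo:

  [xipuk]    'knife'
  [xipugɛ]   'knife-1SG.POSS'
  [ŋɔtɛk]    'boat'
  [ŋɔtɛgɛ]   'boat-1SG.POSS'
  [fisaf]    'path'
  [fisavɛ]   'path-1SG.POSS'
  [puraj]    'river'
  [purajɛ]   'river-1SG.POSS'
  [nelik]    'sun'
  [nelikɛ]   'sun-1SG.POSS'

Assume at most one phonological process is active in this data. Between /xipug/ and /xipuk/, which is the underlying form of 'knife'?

/xipug/

The root 'knife' surfaces as [xipuk] and [xipugɛ], with a stem-final [k] ~ [g] alternation.
But 'sun' keeps [k] in both environments ([nelik], [nelikɛ]), so there is no rule changing /k/ to [g] before the 1SG.POSS suffix.
So /g/ is underlying, and a rule of word-final obstruent devoicing — voiced obstruents become voiceless word-finally — gives [k].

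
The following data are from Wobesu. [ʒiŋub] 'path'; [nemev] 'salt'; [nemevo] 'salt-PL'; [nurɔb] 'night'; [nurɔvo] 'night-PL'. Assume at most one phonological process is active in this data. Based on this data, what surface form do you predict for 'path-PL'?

The stem for 'night' ends in [b] in [nurɔb] but [v] in [nurɔvo].
Compare 'salt', with invariant [v] in [nemev] and [nemevo]: an analysis with underlying /v/ and a rule producing [b] in isolation would wrongly predict alternation here too.
Therefore /b/ is basic and [v] is derived by intervocalic spirantization (voiced stops become fricatives between vowels).
From [ʒiŋub] the stem 'path' is /ʒiŋub/; between vowels this yields [ʒiŋuvo].

[ʒiŋuvo]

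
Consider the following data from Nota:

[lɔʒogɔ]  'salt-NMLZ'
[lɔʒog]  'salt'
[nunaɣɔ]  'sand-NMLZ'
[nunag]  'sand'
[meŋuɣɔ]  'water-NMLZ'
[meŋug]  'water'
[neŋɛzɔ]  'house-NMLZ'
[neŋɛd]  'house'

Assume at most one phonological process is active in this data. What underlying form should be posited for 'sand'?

The root 'sand' surfaces as [nunaɣɔ] and [nunag], with a stem-final [ɣ] ~ [g] alternation.
Compare 'salt', with invariant [g] in [lɔʒogɔ] and [lɔʒog]: an analysis with underlying /g/ and a rule producing [ɣ] before the NMLZ suffix would wrongly predict alternation here too.
Therefore /ɣ/ is basic and [g] is derived by word-final hardening (voiced fricatives become stops word-finally).
So 'sand' = /nunaɣ/.

/nunaɣ/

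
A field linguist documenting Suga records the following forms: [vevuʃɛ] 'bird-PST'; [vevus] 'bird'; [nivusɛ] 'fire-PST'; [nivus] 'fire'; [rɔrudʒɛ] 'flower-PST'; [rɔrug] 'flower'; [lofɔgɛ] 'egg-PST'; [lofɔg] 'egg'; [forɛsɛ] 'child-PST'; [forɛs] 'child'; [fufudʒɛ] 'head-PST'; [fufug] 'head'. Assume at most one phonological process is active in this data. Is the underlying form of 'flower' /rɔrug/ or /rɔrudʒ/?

The root 'flower' surfaces as [rɔrudʒɛ] and [rɔrug], with a stem-final [dʒ] ~ [g] alternation.
Compare 'egg', with invariant [g] in [lofɔgɛ] and [lofɔg]: an analysis with underlying /g/ and a rule producing [dʒ] before the PST suffix would wrongly predict alternation here too.
So /dʒ/ is underlying, and a rule of depalatalization — palato-alveolar /dʒ/ and /ʃ/ become [g] and [s] when no front vowel follows — gives [g].

/rɔrudʒ/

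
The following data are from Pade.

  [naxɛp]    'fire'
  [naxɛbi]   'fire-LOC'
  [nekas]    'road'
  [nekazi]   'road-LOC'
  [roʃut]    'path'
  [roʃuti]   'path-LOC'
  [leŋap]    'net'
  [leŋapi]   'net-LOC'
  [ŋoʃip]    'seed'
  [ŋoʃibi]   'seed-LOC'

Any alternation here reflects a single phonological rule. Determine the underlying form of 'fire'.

/naxɛb/

The root 'fire' surfaces as [naxɛp] and [naxɛbi], with a stem-final [p] ~ [b] alternation.
Compare 'net', with invariant [p] in [leŋap] and [leŋapi]: an analysis with underlying /p/ and a rule producing [b] before the LOC suffix would wrongly predict alternation here too.
The underlying segment must be /b/; voiced obstruents become voiceless word-finally, yielding [p] there.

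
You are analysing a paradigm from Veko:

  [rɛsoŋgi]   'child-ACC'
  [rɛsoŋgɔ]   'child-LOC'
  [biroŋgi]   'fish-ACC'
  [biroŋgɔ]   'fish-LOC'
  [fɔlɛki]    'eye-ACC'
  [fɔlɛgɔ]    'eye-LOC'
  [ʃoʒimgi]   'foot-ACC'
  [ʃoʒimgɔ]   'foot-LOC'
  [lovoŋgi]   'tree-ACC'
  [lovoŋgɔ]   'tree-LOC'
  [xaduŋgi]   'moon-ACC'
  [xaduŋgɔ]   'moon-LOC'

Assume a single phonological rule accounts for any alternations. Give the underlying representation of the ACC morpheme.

The ACC suffix surfaces as [-gi] and [-ki], depending on the final segment of the stem.
By contrast the LOC suffix keeps its initial [g] throughout — that segment must be underlying.
So the underlying form is /-ki/, and voiceless stops become voiced after a nasal.

/-ki/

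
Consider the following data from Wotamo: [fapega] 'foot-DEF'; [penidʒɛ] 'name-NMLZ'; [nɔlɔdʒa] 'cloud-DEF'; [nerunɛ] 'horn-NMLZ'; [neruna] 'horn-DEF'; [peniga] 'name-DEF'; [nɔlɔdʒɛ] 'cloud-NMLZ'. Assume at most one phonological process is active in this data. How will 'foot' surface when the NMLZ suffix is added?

[fapedʒɛ]

The root 'name' surfaces as [penidʒɛ] and [peniga], with a stem-final [dʒ] ~ [g] alternation.
If /dʒ/ were underlying and a rule turned it into [g] before the DEF suffix, 'cloud' would also alternate; but it has [dʒ] in both [nɔlɔdʒɛ] and [nɔlɔdʒa].
So /g/ is underlying, and a rule of palatalization before a front vowel — /g/ becomes palato-alveolar [dʒ] before a front vowel — gives [dʒ].
The one attested form of 'foot', [fapega], shows underlying /fapeg/. Applying the same rule before a front vowel gives [fapedʒɛ].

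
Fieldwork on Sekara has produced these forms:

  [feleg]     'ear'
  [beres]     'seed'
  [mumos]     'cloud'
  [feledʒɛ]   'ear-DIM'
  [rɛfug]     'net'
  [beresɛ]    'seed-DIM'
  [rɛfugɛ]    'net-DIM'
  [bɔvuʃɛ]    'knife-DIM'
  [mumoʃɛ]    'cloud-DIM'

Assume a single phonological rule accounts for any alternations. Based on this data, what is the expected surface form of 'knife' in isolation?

In [mumoʃɛ] and [mumos] the final segment of 'cloud' alternates: [ʃ] ~ [s].
If /s/ were underlying and a rule turned it into [ʃ] before the DIM suffix, 'seed' would also alternate; but it has [s] in both [beresɛ] and [beres].
The alternation reflects depalatalization: palato-alveolar /dʒ/ and /ʃ/ become [g] and [s] when no front vowel follows. /ʃ/ is underlying.
The one attested form of 'knife', [bɔvuʃɛ], shows underlying /bɔvuʃ/. Applying the same rule when no front vowel follows gives [bɔvus].

[bɔvus]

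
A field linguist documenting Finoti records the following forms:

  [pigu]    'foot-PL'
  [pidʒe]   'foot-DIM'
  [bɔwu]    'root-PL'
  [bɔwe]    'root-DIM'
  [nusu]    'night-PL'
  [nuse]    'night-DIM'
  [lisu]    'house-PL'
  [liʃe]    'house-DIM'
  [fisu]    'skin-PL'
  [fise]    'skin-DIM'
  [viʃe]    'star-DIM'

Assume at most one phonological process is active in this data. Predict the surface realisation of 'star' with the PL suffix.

[visu]

The root 'house' surfaces as [lisu] and [liʃe], with a stem-final [s] ~ [ʃ] alternation.
If /s/ were underlying and a rule turned it into [ʃ] before the DIM suffix, 'skin' would also alternate; but it has [s] in both [fisu] and [fise].
Therefore /ʃ/ is basic and [s] is derived by depalatalization (palato-alveolar /dʒ/ and /ʃ/ become [g] and [s] when no front vowel follows).
From [viʃe] the stem 'star' is /viʃ/; when no front vowel follows this yields [visu].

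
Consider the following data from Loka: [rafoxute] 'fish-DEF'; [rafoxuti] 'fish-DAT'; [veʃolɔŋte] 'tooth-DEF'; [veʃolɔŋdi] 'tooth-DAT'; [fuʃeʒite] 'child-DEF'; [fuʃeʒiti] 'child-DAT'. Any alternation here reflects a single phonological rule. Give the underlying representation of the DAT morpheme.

The DAT suffix surfaces as [-di] and [-ti], depending on the final segment of the stem.
The DEF suffix, which begins with [t], is invariant after every stem; so [t] is not altered by any rule here.
So the underlying form is /-di/, and voiced stops become voiceless after a vowel.

/-di/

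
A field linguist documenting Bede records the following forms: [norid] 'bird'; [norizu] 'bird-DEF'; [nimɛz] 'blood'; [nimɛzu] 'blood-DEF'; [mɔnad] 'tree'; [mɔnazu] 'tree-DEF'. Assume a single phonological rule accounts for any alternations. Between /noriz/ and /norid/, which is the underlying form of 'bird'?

The root 'bird' surfaces as [norid] and [norizu], with a stem-final [d] ~ [z] alternation.
If /z/ were underlying and a rule turned it into [d] in isolation, 'blood' would also alternate; but it has [z] in both [nimɛz] and [nimɛzu].
So /d/ is underlying, and a rule of intervocalic spirantization — voiced stops become fricatives between vowels — gives [z].

/norid/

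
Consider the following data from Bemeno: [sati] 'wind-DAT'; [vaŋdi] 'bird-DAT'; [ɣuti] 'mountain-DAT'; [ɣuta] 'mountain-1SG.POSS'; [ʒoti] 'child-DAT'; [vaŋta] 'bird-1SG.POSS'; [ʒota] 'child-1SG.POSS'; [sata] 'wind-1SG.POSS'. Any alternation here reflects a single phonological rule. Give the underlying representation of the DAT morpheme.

The DAT morpheme has two allomorphs, [-di] and [-ti].
By contrast the 1SG.POSS suffix keeps its initial [t] throughout — that segment must be underlying.
The DAT suffix is therefore /-di/ underlyingly, with post-vocalic devoicing: voiced stops become voiceless after a vowel.

/-di/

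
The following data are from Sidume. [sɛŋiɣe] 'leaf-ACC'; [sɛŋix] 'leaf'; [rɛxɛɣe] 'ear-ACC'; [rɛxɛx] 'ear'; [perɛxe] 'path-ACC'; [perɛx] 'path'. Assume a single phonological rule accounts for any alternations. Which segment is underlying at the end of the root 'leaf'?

/ɣ/

In [sɛŋiɣe] and [sɛŋix] the final segment of 'leaf' alternates: [ɣ] ~ [x].
Compare 'path', with invariant [x] in [perɛxe] and [perɛx]: an analysis with underlying /x/ and a rule producing [ɣ] before the ACC suffix would wrongly predict alternation here too.
Therefore /ɣ/ is basic and [x] is derived by word-final obstruent devoicing (voiced obstruents become voiceless word-finally).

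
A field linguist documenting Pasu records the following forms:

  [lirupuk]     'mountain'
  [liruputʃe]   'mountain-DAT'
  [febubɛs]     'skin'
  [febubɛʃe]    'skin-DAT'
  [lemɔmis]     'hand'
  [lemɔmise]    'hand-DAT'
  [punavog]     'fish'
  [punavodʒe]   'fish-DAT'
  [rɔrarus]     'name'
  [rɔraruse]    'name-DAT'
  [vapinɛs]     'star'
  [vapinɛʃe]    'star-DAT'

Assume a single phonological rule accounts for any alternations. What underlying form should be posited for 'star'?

In [vapinɛs] and [vapinɛʃe] the final segment of 'star' alternates: [s] ~ [ʃ].
The stem 'name' ([rɔrarus], [rɔraruse]) shows [s] unchanged in both environments, so [s] cannot be basic with [ʃ] derived before the DAT suffix.
Therefore /ʃ/ is basic and [s] is derived by depalatalization (palato-alveolar /tʃ/, /dʒ/ and /ʃ/ become [k], [g] and [s] when no front vowel follows).
The underlying form of 'star' is therefore /vapinɛʃ/.

/vapinɛʃ/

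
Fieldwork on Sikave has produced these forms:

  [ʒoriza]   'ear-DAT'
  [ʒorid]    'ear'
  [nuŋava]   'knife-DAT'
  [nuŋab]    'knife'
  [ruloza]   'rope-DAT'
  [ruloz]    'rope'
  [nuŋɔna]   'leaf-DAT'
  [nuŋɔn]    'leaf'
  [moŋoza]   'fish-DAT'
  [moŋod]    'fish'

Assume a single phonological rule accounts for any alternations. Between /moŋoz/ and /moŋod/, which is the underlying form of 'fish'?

/moŋod/

The stem for 'fish' ends in [z] in [moŋoza] but [d] in [moŋod].
Compare 'rope', with invariant [z] in [ruloza] and [ruloz]: an analysis with underlying /z/ and a rule producing [d] in isolation would wrongly predict alternation here too.
So /d/ is underlying, and a rule of intervocalic spirantization — voiced stops become fricatives between vowels — gives [z].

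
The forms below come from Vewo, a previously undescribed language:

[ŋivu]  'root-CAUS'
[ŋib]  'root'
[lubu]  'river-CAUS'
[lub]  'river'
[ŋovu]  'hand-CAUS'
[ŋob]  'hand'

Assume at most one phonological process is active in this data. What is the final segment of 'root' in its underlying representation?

The stem for 'root' ends in [v] in [ŋivu] but [b] in [ŋib].
Compare 'river', with invariant [b] in [lubu] and [lub]: an analysis with underlying /b/ and a rule producing [v] before the CAUS suffix would wrongly predict alternation here too.
The alternation reflects word-final hardening: voiced fricatives become stops word-finally. /v/ is underlying.

/v/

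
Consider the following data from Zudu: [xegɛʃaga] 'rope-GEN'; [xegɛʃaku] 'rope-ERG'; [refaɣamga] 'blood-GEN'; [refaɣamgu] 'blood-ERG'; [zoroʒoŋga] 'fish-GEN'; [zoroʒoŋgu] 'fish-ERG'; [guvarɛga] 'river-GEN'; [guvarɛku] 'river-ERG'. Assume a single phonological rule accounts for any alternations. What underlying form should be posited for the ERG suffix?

/-ku/

The ERG suffix surfaces as [-gu] and [-ku], depending on the final segment of the stem.
By contrast the GEN suffix keeps its initial [g] throughout — that segment must be underlying.
The ERG suffix is therefore /-ku/ underlyingly, with post-nasal voicing: voiceless stops become voiced after a nasal.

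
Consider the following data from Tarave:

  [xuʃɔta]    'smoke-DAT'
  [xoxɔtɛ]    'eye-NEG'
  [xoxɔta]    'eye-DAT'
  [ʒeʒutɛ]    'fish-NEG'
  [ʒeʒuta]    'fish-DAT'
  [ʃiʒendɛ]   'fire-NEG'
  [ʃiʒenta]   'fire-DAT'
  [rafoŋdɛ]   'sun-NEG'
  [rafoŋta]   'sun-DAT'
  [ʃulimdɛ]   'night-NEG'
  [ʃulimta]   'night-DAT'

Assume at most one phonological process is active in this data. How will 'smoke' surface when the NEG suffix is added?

[xuʃɔtɛ]

The NEG morpheme has two allomorphs, [-dɛ] and [-tɛ].
The DAT suffix, which begins with [t], is invariant after every stem; so [t] is not altered by any rule here.
So the underlying form is /-dɛ/, and voiced stops become voiceless after a vowel.
After 'smoke', which ends in a vowel, the suffix surfaces as [-tɛ], giving [xuʃɔtɛ].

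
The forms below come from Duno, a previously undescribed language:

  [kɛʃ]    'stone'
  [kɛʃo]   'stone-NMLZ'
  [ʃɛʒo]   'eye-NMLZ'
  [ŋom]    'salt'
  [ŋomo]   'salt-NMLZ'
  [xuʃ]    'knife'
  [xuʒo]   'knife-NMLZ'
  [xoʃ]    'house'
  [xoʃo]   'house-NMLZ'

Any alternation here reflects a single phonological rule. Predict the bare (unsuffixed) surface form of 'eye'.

[ʃɛʃ]

The stem for 'knife' ends in [ʃ] in [xuʃ] but [ʒ] in [xuʒo].
Compare 'stone', with invariant [ʃ] in [kɛʃ] and [kɛʃo]: an analysis with underlying /ʃ/ and a rule producing [ʒ] before the NMLZ suffix would wrongly predict alternation here too.
The underlying segment must be /ʒ/; voiced obstruents become voiceless word-finally, yielding [ʃ] there.
From [ʃɛʒo] the stem 'eye' is /ʃɛʒ/; word-finally this yields [ʃɛʃ].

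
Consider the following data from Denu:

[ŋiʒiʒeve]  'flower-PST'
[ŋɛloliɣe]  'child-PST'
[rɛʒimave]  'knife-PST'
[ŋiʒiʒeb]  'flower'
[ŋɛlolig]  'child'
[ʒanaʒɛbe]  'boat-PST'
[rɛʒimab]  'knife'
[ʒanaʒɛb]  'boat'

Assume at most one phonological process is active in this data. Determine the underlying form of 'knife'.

In [rɛʒimab] and [rɛʒimave] the final segment of 'knife' alternates: [b] ~ [v].
If /b/ were underlying and a rule turned it into [v] before the PST suffix, 'boat' would also alternate; but it has [b] in both [ʒanaʒɛb] and [ʒanaʒɛbe].
Therefore /v/ is basic and [b] is derived by word-final hardening (voiced fricatives become stops word-finally).
So 'knife' = /rɛʒimav/.

/rɛʒimav/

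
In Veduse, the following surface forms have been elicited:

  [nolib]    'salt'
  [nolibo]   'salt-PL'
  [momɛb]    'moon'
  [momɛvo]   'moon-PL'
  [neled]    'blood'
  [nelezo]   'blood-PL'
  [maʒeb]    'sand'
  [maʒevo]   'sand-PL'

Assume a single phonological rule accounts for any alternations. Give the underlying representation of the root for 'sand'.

/maʒev/

'sand' shows [b] ~ [v] at the end of the stem ([maʒeb] vs [maʒevo]).
Compare 'salt', with invariant [b] in [nolib] and [nolibo]: an analysis with underlying /b/ and a rule producing [v] before the PL suffix would wrongly predict alternation here too.
So /v/ is underlying, and a rule of word-final hardening — voiced fricatives become stops word-finally — gives [b].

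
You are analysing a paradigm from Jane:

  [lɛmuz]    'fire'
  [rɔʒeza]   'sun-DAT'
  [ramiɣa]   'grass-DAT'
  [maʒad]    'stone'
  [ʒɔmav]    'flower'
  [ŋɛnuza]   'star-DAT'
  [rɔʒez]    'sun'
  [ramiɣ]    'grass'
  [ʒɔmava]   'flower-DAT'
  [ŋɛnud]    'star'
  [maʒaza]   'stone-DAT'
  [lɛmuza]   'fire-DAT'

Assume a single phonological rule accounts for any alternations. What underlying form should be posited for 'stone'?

/maʒad/

The stem for 'stone' ends in [d] in [maʒad] but [z] in [maʒaza].
But 'sun' keeps [z] in both environments ([rɔʒez], [rɔʒeza]), so there is no rule changing /z/ to [d] in isolation.
So /d/ is underlying, and a rule of intervocalic spirantization — voiced stops become fricatives between vowels — gives [z].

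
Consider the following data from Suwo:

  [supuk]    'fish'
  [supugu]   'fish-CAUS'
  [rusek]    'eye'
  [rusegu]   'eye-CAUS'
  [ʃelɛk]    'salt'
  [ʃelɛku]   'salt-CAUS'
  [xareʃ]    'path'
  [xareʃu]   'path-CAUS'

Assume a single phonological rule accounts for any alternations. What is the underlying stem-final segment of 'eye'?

'eye' shows [k] ~ [g] at the end of the stem ([rusek] vs [rusegu]).
But 'salt' keeps [k] in both environments ([ʃelɛk], [ʃelɛku]), so there is no rule changing /k/ to [g] before the CAUS suffix.
So /g/ is underlying, and a rule of word-final obstruent devoicing — voiced obstruents become voiceless word-finally — gives [k].

/g/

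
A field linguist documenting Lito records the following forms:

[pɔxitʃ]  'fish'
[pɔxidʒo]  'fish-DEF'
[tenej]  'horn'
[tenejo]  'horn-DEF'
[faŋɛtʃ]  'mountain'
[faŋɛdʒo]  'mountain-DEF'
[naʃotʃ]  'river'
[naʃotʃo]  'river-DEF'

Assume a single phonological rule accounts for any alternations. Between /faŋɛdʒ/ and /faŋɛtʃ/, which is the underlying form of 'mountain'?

'mountain' shows [tʃ] ~ [dʒ] at the end of the stem ([faŋɛtʃ] vs [faŋɛdʒo]).
If /tʃ/ were underlying and a rule turned it into [dʒ] before the DEF suffix, 'river' would also alternate; but it has [tʃ] in both [naʃotʃ] and [naʃotʃo].
Therefore /dʒ/ is basic and [tʃ] is derived by word-final obstruent devoicing (voiced obstruents become voiceless word-finally).

/faŋɛdʒ/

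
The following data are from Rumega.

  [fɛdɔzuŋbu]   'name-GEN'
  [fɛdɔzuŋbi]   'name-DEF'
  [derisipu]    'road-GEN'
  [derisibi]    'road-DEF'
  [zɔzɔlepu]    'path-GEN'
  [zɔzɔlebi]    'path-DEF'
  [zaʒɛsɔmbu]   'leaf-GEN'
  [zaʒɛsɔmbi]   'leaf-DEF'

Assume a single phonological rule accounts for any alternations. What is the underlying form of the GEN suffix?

/-pu/

The GEN suffix surfaces as [-bu] and [-pu], depending on the final segment of the stem.
By contrast the DEF suffix keeps its initial [b] throughout — that segment must be underlying.
So the underlying form is /-pu/, and voiceless stops become voiced after a nasal.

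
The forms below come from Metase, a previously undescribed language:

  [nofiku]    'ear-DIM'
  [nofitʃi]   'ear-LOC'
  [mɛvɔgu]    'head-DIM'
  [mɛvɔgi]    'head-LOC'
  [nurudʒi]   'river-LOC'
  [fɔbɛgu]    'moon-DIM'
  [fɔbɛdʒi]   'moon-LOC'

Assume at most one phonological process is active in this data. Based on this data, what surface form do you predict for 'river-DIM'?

[nurugu]

'moon' shows [g] ~ [dʒ] at the end of the stem ([fɔbɛgu] vs [fɔbɛdʒi]).
But 'head' keeps [g] in both environments ([mɛvɔgu], [mɛvɔgi]), so there is no rule changing /g/ to [dʒ] before the LOC suffix.
Therefore /dʒ/ is basic and [g] is derived by depalatalization (palato-alveolar /tʃ/ and /dʒ/ become [k] and [g] when no front vowel follows).
The one attested form of 'river', [nurudʒi], shows underlying /nurudʒ/. Applying the same rule when no front vowel follows gives [nurugu].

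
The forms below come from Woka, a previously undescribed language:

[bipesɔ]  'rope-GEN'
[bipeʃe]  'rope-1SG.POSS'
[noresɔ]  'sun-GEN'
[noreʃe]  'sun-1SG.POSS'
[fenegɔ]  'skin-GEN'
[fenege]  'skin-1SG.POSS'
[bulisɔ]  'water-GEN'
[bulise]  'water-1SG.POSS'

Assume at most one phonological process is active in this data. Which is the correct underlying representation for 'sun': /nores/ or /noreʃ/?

/noreʃ/

In [noresɔ] and [noreʃe] the final segment of 'sun' alternates: [s] ~ [ʃ].
But 'water' keeps [s] in both environments ([bulisɔ], [bulise]), so there is no rule changing /s/ to [ʃ] before the 1SG.POSS suffix.
Therefore /ʃ/ is basic and [s] is derived by depalatalization (palato-alveolar /ʃ/ becomes [s] when no front vowel follows).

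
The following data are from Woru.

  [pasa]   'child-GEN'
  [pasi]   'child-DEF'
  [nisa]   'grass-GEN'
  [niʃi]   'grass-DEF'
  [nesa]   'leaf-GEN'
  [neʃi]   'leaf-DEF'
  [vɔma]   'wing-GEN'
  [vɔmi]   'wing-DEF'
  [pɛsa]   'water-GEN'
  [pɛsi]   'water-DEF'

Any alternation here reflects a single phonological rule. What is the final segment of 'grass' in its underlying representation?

The root 'grass' surfaces as [nisa] and [niʃi], with a stem-final [s] ~ [ʃ] alternation.
But 'water' keeps [s] in both environments ([pɛsa], [pɛsi]), so there is no rule changing /s/ to [ʃ] before the DEF suffix.
Therefore /ʃ/ is basic and [s] is derived by depalatalization (palato-alveolar /ʃ/ becomes [s] when no front vowel follows).

/ʃ/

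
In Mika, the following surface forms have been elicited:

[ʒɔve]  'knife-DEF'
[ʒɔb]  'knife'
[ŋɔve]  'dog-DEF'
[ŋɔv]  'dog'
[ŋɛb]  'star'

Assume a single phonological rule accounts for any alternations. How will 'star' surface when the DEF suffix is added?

[ŋɛve]

The root 'knife' surfaces as [ʒɔve] and [ʒɔb], with a stem-final [v] ~ [b] alternation.
But 'dog' keeps [v] in both environments ([ŋɔve], [ŋɔv]), so there is no rule changing /v/ to [b] in isolation.
Therefore /b/ is basic and [v] is derived by intervocalic spirantization (voiced stops become fricatives between vowels).
The one attested form of 'star', [ŋɛb], shows underlying /ŋɛb/. Applying the same rule between vowels gives [ŋɛve].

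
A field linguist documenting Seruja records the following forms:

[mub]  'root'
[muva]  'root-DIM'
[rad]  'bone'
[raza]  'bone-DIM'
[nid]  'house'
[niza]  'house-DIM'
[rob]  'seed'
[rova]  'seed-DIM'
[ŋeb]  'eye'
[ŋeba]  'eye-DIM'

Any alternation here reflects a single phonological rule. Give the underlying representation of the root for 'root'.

/muv/

The root 'root' surfaces as [mub] and [muva], with a stem-final [b] ~ [v] alternation.
Compare 'eye', with invariant [b] in [ŋeb] and [ŋeba]: an analysis with underlying /b/ and a rule producing [v] before the DIM suffix would wrongly predict alternation here too.
Therefore /v/ is basic and [b] is derived by word-final hardening (voiced fricatives become stops word-finally).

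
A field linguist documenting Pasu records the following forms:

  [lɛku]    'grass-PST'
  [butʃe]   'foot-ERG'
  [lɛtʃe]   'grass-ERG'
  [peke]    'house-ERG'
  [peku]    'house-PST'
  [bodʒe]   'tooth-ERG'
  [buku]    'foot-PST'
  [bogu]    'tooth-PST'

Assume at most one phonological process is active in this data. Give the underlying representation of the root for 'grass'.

/lɛtʃ/

In [lɛku] and [lɛtʃe] the final segment of 'grass' alternates: [k] ~ [tʃ].
But 'house' keeps [k] in both environments ([peku], [peke]), so there is no rule changing /k/ to [tʃ] before the ERG suffix.
Therefore /tʃ/ is basic and [k] is derived by depalatalization (palato-alveolar /tʃ/ and /dʒ/ become [k] and [g] when no front vowel follows).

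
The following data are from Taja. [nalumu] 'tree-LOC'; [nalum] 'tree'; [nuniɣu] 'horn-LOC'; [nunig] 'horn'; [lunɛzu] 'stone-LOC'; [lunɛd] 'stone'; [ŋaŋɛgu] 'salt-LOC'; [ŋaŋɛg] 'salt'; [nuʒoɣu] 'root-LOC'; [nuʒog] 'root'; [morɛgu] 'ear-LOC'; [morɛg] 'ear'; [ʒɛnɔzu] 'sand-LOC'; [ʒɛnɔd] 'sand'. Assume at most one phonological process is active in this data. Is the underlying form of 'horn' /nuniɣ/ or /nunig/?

'horn' shows [ɣ] ~ [g] at the end of the stem ([nuniɣu] vs [nunig]).
If /g/ were underlying and a rule turned it into [ɣ] before the LOC suffix, 'salt' would also alternate; but it has [g] in both [ŋaŋɛgu] and [ŋaŋɛg].
Therefore /ɣ/ is basic and [g] is derived by word-final hardening (voiced fricatives become stops word-finally).

/nuniɣ/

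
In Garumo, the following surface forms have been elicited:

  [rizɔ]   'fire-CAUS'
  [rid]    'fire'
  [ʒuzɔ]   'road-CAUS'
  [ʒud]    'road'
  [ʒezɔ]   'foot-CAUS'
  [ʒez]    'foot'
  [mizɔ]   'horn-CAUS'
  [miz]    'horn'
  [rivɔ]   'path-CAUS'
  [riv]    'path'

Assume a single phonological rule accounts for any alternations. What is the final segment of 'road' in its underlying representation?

In [ʒuzɔ] and [ʒud] the final segment of 'road' alternates: [z] ~ [d].
The stem 'horn' ([mizɔ], [miz]) shows [z] unchanged in both environments, so [z] cannot be basic with [d] derived in isolation.
The underlying segment must be /d/; voiced stops become fricatives between vowels, yielding [z] there.

/d/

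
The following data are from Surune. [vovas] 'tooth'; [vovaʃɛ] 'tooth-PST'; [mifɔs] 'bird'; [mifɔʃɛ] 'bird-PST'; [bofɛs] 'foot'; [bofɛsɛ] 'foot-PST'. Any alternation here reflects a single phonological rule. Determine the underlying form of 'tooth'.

The root 'tooth' surfaces as [vovas] and [vovaʃɛ], with a stem-final [s] ~ [ʃ] alternation.
If /s/ were underlying and a rule turned it into [ʃ] before the PST suffix, 'foot' would also alternate; but it has [s] in both [bofɛs] and [bofɛsɛ].
The alternation reflects depalatalization: palato-alveolar /ʃ/ becomes [s] when no front vowel follows. /ʃ/ is underlying.

/vovaʃ/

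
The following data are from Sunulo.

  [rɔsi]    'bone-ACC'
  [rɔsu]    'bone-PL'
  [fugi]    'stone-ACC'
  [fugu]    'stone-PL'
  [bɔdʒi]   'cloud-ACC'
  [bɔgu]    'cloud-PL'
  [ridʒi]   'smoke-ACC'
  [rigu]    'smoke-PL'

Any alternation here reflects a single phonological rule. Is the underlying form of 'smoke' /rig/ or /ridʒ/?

The stem for 'smoke' ends in [dʒ] in [ridʒi] but [g] in [rigu].
Compare 'stone', with invariant [g] in [fugi] and [fugu]: an analysis with underlying /g/ and a rule producing [dʒ] before the ACC suffix would wrongly predict alternation here too.
The underlying segment must be /dʒ/; palato-alveolar /dʒ/ becomes [g] when no front vowel follows, yielding [g] there.

/ridʒ/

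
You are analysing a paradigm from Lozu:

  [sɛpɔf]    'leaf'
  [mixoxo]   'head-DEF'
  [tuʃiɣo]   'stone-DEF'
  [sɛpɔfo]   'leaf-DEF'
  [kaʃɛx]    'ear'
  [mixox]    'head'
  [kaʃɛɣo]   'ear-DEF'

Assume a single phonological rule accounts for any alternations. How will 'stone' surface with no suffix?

'ear' shows [ɣ] ~ [x] at the end of the stem ([kaʃɛɣo] vs [kaʃɛx]).
Compare 'head', with invariant [x] in [mixoxo] and [mixox]: an analysis with underlying /x/ and a rule producing [ɣ] before the DEF suffix would wrongly predict alternation here too.
The alternation reflects word-final obstruent devoicing: voiced obstruents become voiceless word-finally. /ɣ/ is underlying.
The one attested form of 'stone', [tuʃiɣo], shows underlying /tuʃiɣ/. Applying the same rule word-finally gives [tuʃix].

[tuʃix]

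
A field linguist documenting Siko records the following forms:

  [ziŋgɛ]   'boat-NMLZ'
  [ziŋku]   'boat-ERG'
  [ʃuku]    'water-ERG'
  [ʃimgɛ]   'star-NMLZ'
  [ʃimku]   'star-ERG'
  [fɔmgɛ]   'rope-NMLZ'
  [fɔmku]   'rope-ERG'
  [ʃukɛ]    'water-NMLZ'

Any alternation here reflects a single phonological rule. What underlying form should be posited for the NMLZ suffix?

The NMLZ morpheme has two allomorphs, [-gɛ] and [-kɛ].
The ERG suffix, which begins with [k], is invariant after every stem; so [k] is not altered by any rule here.
So the underlying form is /-gɛ/, and voiced stops become voiceless after a vowel.

/-gɛ/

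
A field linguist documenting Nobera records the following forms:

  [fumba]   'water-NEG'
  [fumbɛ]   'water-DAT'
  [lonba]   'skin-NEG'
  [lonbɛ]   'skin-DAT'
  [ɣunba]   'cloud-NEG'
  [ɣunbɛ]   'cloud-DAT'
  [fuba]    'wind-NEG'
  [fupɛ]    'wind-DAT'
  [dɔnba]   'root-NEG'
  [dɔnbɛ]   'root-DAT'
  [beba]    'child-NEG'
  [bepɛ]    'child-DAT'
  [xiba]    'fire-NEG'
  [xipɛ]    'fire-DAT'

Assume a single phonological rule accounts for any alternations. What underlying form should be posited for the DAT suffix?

/-pɛ/

The DAT suffix surfaces as [-bɛ] and [-pɛ], depending on the final segment of the stem.
By contrast the NEG suffix keeps its initial [b] throughout — that segment must be underlying.
So the underlying form is /-pɛ/, and voiceless stops become voiced after a nasal.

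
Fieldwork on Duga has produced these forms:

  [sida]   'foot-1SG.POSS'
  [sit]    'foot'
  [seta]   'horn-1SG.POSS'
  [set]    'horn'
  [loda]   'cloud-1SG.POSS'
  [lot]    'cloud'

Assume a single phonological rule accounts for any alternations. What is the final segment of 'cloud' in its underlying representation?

/d/

In [loda] and [lot] the final segment of 'cloud' alternates: [d] ~ [t].
But 'horn' keeps [t] in both environments ([seta], [set]), so there is no rule changing /t/ to [d] before the 1SG.POSS suffix.
So /d/ is underlying, and a rule of word-final obstruent devoicing — voiced obstruents become voiceless word-finally — gives [t].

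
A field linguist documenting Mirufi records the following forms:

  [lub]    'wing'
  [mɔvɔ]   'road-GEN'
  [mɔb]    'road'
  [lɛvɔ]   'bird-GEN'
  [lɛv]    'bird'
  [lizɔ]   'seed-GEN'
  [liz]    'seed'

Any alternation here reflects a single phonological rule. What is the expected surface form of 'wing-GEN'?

[luvɔ]

'road' shows [v] ~ [b] at the end of the stem ([mɔvɔ] vs [mɔb]).
The stem 'bird' ([lɛvɔ], [lɛv]) shows [v] unchanged in both environments, so [v] cannot be basic with [b] derived in isolation.
Therefore /b/ is basic and [v] is derived by intervocalic spirantization (voiced stops become fricatives between vowels).
From [lub] the stem 'wing' is /lub/; between vowels this yields [luvɔ].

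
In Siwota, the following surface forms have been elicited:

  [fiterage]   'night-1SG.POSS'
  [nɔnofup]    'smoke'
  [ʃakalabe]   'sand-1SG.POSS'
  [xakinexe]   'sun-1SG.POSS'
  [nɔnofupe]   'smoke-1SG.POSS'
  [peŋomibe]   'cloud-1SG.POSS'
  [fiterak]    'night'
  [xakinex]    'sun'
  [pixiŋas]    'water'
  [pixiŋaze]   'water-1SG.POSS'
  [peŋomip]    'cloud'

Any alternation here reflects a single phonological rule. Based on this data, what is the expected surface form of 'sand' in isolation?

[ʃakalap]

The stem for 'cloud' ends in [b] in [peŋomibe] but [p] in [peŋomip].
Compare 'smoke', with invariant [p] in [nɔnofupe] and [nɔnofup]: an analysis with underlying /p/ and a rule producing [b] before the 1SG.POSS suffix would wrongly predict alternation here too.
Therefore /b/ is basic and [p] is derived by word-final obstruent devoicing (voiced obstruents become voiceless word-finally).
The one attested form of 'sand', [ʃakalabe], shows underlying /ʃakalab/. Applying the same rule word-finally gives [ʃakalap].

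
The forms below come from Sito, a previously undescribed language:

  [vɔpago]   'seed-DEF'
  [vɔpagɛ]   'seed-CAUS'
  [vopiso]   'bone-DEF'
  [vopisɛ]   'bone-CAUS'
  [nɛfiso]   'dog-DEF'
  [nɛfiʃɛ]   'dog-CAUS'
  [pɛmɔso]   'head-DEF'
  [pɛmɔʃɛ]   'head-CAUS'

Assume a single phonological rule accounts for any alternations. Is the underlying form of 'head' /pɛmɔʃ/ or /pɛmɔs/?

/pɛmɔʃ/

'head' shows [s] ~ [ʃ] at the end of the stem ([pɛmɔso] vs [pɛmɔʃɛ]).
The stem 'bone' ([vopiso], [vopisɛ]) shows [s] unchanged in both environments, so [s] cannot be basic with [ʃ] derived before the CAUS suffix.
The underlying segment must be /ʃ/; palato-alveolar /ʃ/ becomes [s] when no front vowel follows, yielding [s] there.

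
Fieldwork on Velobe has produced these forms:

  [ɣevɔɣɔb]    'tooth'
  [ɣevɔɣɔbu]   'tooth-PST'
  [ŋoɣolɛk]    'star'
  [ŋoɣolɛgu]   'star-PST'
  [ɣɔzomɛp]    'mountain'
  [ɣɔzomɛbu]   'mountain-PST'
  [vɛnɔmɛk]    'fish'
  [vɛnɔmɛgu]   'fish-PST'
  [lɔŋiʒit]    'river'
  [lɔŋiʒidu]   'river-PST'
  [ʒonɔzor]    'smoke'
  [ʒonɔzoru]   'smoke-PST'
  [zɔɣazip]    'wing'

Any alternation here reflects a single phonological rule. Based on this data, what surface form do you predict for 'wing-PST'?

In [ɣɔzomɛp] and [ɣɔzomɛbu] the final segment of 'mountain' alternates: [p] ~ [b].
But 'tooth' keeps [b] in both environments ([ɣevɔɣɔb], [ɣevɔɣɔbu]), so there is no rule changing /b/ to [p] in isolation.
So /p/ is underlying, and a rule of intervocalic voicing — voiceless stops become voiced between vowels — gives [b].
From [zɔɣazip] the stem 'wing' is /zɔɣazip/; between vowels this yields [zɔɣazibu].

[zɔɣazibu]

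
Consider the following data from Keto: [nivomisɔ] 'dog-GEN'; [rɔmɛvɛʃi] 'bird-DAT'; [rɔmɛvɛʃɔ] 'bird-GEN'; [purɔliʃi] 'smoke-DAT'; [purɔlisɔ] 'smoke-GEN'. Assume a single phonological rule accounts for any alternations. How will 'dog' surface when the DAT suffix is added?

In [purɔliʃi] and [purɔlisɔ] the final segment of 'smoke' alternates: [ʃ] ~ [s].
Compare 'bird', with invariant [ʃ] in [rɔmɛvɛʃi] and [rɔmɛvɛʃɔ]: an analysis with underlying /ʃ/ and a rule producing [s] before the GEN suffix would wrongly predict alternation here too.
The alternation reflects palatalization before a front vowel: /s/ becomes palato-alveolar [ʃ] before a front vowel. /s/ is underlying.
The one attested form of 'dog', [nivomisɔ], shows underlying /nivomis/. Applying the same rule before a front vowel gives [nivomiʃi].

[nivomiʃi]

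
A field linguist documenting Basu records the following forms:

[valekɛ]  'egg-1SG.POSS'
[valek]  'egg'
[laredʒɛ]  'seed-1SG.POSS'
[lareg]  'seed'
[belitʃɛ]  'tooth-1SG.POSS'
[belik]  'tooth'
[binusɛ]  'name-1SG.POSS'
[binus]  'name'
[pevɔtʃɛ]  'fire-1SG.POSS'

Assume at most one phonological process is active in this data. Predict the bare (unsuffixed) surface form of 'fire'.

[pevɔk]

The root 'tooth' surfaces as [belitʃɛ] and [belik], with a stem-final [tʃ] ~ [k] alternation.
Compare 'egg', with invariant [k] in [valekɛ] and [valek]: an analysis with underlying /k/ and a rule producing [tʃ] before the 1SG.POSS suffix would wrongly predict alternation here too.
So /tʃ/ is underlying, and a rule of depalatalization — palato-alveolar /tʃ/ and /dʒ/ become [k] and [g] when no front vowel follows — gives [k].
From [pevɔtʃɛ] the stem 'fire' is /pevɔtʃ/; when no front vowel follows this yields [pevɔk].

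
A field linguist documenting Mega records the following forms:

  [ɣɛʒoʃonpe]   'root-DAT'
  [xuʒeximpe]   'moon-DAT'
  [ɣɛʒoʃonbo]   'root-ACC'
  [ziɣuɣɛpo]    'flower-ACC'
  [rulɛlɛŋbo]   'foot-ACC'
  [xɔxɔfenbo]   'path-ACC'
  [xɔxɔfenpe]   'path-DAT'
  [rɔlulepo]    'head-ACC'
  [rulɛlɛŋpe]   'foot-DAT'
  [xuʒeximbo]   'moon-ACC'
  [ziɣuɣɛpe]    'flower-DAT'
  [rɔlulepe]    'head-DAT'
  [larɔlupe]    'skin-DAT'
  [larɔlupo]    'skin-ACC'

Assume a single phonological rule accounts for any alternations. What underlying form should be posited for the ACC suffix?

The ACC morpheme has two allomorphs, [-bo] and [-po].
The DAT suffix, which begins with [p], is invariant after every stem; so [p] is not altered by any rule here.
So the underlying form is /-bo/, and voiced stops become voiceless after a vowel.

/-bo/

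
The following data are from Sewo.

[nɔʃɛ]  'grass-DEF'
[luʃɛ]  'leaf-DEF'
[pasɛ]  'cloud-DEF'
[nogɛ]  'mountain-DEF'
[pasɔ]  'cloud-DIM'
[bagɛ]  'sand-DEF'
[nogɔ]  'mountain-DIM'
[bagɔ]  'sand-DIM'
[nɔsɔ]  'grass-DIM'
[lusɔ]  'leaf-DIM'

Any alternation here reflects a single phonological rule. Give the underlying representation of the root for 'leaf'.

/luʃ/

The stem for 'leaf' ends in [s] in [lusɔ] but [ʃ] in [luʃɛ].
Compare 'cloud', with invariant [s] in [pasɔ] and [pasɛ]: an analysis with underlying /s/ and a rule producing [ʃ] before the DEF suffix would wrongly predict alternation here too.
Therefore /ʃ/ is basic and [s] is derived by depalatalization (palato-alveolar /ʃ/ becomes [s] when no front vowel follows).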